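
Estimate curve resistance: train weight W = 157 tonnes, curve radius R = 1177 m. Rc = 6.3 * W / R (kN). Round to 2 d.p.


Rc = 6.3 * W / R
Rc = 6.3 * 157 / 1177
Rc = 989.1 / 1177
Rc = 0.84 kN

0.84


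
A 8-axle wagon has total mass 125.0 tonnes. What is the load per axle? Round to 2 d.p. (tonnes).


Load per axle = total weight / number of axles
Load = 125.0 / 8
Load = 15.63 tonnes

15.63


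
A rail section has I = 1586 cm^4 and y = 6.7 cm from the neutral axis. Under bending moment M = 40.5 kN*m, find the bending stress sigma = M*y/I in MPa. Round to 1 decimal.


Convert units:
M = 40.5 kN*m = 40500000 N*mm
y = 6.7 cm = 67 mm
I = 1586 cm^4 = 15860000 mm^4
sigma = 40500000 * 67 / 15860000
sigma = 171.1 MPa

171.1


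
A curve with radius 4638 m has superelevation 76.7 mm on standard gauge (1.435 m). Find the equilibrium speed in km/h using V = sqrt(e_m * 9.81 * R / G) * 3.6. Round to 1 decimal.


Convert cant: e = 76.7 mm = 0.0767 m
V_ms = sqrt(0.0767 * 9.81 * 4638 / 1.435)
V_ms = sqrt(2431.886011) = 49.3142 m/s
V = 49.3142 * 3.6 = 177.5 km/h

177.5


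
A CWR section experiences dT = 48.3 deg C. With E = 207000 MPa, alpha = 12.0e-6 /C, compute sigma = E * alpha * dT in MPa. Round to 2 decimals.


sigma = E * alpha * dT
sigma = 207000 * 12.0e-6 * 48.3
sigma = 2.484 * 48.3
sigma = 119.98 MPa

119.98


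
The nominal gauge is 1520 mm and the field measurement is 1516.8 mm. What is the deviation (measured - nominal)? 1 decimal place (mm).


Deviation = measured - nominal
Deviation = 1516.8 - 1520
Deviation = -3.2 mm

-3.2


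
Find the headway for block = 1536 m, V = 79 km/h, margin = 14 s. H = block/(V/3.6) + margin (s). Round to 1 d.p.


V = 79 / 3.6 = 21.9444 m/s
Block traversal time = 1536 / 21.9444 = 69.9949 s
Headway = 69.9949 + 14
Headway = 84.0 s

84.0


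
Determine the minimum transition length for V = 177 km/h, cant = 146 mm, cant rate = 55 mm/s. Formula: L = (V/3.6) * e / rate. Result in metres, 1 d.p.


Convert speed: V = 177 / 3.6 = 49.1667 m/s
L = 49.1667 * 146 / 55
L = 7178.3333 / 55
L = 130.5 m

130.5


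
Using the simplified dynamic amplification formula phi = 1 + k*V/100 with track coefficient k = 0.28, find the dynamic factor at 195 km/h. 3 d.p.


phi = 1 + k * V / 100
phi = 1 + 0.28 * 195 / 100
phi = 1 + 0.546
phi = 1.546

1.546


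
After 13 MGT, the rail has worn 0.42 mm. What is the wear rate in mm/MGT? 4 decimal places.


Wear rate = total wear / cumulative tonnage
Rate = 0.42 / 13
Rate = 0.0323 mm/MGT

0.0323


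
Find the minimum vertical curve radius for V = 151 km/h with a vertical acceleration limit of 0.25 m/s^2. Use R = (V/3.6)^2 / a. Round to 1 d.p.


Convert speed: V = 151 / 3.6 = 41.9444 m/s
V^2 = 1759.3364 m^2/s^2
R_v = 1759.3364 / 0.25
R_v = 7037.3 m

7037.3


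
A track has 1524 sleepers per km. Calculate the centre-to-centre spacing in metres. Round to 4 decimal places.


Spacing = 1000 m / number of sleepers
Spacing = 1000 / 1524
Spacing = 0.6562 m

0.6562


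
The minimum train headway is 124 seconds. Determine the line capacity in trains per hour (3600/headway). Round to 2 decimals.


Capacity = 3600 / headway
Capacity = 3600 / 124
Capacity = 29.03 trains/hour

29.03


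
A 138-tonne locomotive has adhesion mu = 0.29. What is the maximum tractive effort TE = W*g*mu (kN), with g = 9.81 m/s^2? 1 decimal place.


TE_max = W * g * mu
TE_max = 138 * 9.81 * 0.29
TE_max = 1353.78 * 0.29
TE_max = 392.6 kN

392.6


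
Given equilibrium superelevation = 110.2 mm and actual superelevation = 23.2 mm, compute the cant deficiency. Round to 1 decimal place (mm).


Cant deficiency = equilibrium cant - actual cant
CD = 110.2 - 23.2
CD = 87.0 mm

87.0


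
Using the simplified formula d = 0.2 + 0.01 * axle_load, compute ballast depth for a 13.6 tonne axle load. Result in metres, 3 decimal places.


d = 0.2 + 0.01 * 13.6
d = 0.2 + 0.136
d = 0.336 m

0.336


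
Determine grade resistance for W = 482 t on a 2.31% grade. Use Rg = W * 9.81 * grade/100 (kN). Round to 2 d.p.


Rg = W * 9.81 * grade / 100
Rg = 482 * 9.81 * 2.31 / 100
Rg = 4728.42 * 0.0231
Rg = 109.23 kN

109.23


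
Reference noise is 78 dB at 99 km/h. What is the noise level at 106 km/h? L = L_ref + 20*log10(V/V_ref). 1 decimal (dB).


V/V_ref = 106 / 99 = 1.070707
log10(1.070707) = 0.029671
20 * 0.029671 = 0.5934
L = 78 + 0.5934 = 78.6 dB

78.6


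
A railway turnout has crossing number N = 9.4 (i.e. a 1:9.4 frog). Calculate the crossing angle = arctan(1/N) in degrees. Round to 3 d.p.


1/N = 1/9.4 = 0.106383
angle = arctan(0.106383) = 0.105984 rad
angle = 0.105984 * 180/pi = 6.072 degrees

6.072


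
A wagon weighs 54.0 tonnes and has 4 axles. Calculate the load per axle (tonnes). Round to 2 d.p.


Load per axle = total weight / number of axles
Load = 54.0 / 4
Load = 13.50 tonnes

13.50


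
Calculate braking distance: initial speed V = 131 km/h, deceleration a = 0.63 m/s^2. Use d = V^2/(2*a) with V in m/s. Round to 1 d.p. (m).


Convert speed: V = 131 / 3.6 = 36.3889 m/s
V^2 = 1324.1512
d = 1324.1512 / (2 * 0.63)
d = 1324.1512 / 1.26
d = 1050.9 m

1050.9


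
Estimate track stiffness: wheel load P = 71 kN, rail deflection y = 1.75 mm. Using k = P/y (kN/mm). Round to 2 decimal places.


Track stiffness k = P / y
k = 71 / 1.75
k = 40.57 kN/mm

40.57


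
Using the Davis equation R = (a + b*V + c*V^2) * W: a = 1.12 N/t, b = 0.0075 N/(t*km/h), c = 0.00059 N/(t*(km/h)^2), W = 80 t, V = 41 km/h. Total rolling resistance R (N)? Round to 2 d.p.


b*V = 0.0075 * 41 = 0.3075
c*V^2 = 0.00059 * 1681 = 0.99179
R_per_t = 1.12 + 0.3075 + 0.99179 = 2.41929 N/t
R_total = 2.41929 * 80 = 193.54 N

193.54


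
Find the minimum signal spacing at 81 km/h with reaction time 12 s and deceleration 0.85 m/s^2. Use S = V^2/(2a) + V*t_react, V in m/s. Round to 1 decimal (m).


V = 81 / 3.6 = 22.5 m/s
Braking distance = 22.5^2 / (2*0.85) = 297.7941 m
Sighting distance = 22.5 * 12 = 270.0 m
S = 297.7941 + 270.0 = 567.8 m

567.8


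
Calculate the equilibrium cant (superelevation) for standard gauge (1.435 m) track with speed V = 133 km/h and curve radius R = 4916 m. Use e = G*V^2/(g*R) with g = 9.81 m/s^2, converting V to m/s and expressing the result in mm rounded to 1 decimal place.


Convert speed: V = 133 / 3.6 = 36.9444 m/s
Apply formula: e = 1.435 * 36.9444^2 / (9.81 * 4916)
e = 1.435 * 1364.892 / 48225.96
e = 0.040613 m = 40.6 mm

40.6


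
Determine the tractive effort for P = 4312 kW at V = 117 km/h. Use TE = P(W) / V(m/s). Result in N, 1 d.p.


Convert: P = 4312 kW = 4312000 W
V = 117 / 3.6 = 32.5 m/s
TE = 4312000 / 32.5
TE = 132676.9 N

132676.9


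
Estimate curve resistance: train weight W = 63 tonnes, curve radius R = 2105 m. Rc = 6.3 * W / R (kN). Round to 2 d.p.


Rc = 6.3 * W / R
Rc = 6.3 * 63 / 2105
Rc = 396.9 / 2105
Rc = 0.19 kN

0.19


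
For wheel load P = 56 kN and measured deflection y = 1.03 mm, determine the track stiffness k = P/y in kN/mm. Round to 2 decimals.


Track stiffness k = P / y
k = 56 / 1.03
k = 54.37 kN/mm

54.37


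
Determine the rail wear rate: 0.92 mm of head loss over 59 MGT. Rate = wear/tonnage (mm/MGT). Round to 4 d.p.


Wear rate = total wear / cumulative tonnage
Rate = 0.92 / 59
Rate = 0.0156 mm/MGT

0.0156


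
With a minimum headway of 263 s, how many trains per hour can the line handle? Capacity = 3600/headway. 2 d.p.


Capacity = 3600 / headway
Capacity = 3600 / 263
Capacity = 13.69 trains/hour

13.69


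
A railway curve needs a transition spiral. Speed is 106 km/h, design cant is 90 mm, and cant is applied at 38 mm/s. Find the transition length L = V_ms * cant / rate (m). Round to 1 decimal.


Convert speed: V = 106 / 3.6 = 29.4444 m/s
L = 29.4444 * 90 / 38
L = 2650.0 / 38
L = 69.7 m

69.7


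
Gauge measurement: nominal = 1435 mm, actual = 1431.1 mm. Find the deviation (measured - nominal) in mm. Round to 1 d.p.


Deviation = measured - nominal
Deviation = 1431.1 - 1435
Deviation = -3.9 mm

-3.9


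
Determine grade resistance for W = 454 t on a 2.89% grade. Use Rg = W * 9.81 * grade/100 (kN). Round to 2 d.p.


Rg = W * 9.81 * grade / 100
Rg = 454 * 9.81 * 2.89 / 100
Rg = 4453.74 * 0.0289
Rg = 128.71 kN

128.71


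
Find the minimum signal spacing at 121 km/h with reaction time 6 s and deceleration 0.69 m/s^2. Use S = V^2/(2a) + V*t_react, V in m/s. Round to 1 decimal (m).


V = 121 / 3.6 = 33.6111 m/s
Braking distance = 33.6111^2 / (2*0.69) = 818.6281 m
Sighting distance = 33.6111 * 6 = 201.6667 m
S = 818.6281 + 201.6667 = 1020.3 m

1020.3


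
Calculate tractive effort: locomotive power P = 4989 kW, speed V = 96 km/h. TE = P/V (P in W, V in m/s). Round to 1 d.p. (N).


Convert: P = 4989 kW = 4989000 W
V = 96 / 3.6 = 26.6667 m/s
TE = 4989000 / 26.6667
TE = 187087.5 N

187087.5


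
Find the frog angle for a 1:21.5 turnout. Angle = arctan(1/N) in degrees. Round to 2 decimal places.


1/N = 1/21.5 = 0.046512
angle = arctan(0.046512) = 0.046478 rad
angle = 0.046478 * 180/pi = 2.66 degrees

2.66


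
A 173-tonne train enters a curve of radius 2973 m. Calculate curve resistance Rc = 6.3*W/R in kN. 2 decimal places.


Rc = 6.3 * W / R
Rc = 6.3 * 173 / 2973
Rc = 1089.9 / 2973
Rc = 0.37 kN

0.37


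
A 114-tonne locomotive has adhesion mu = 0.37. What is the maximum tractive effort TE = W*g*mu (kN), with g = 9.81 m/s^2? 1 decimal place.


TE_max = W * g * mu
TE_max = 114 * 9.81 * 0.37
TE_max = 1118.34 * 0.37
TE_max = 413.8 kN

413.8


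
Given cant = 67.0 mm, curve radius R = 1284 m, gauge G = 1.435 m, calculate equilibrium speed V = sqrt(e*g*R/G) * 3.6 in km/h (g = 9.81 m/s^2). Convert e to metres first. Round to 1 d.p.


Convert cant: e = 67.0 mm = 0.0670 m
V_ms = sqrt(0.0670 * 9.81 * 1284 / 1.435)
V_ms = sqrt(588.107791) = 24.2509 m/s
V = 24.2509 * 3.6 = 87.3 km/h

87.3


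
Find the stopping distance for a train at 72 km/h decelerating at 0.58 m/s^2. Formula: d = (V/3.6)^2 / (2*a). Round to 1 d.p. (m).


Convert speed: V = 72 / 3.6 = 20.0 m/s
V^2 = 400.0
d = 400.0 / (2 * 0.58)
d = 400.0 / 1.16
d = 344.8 m

344.8


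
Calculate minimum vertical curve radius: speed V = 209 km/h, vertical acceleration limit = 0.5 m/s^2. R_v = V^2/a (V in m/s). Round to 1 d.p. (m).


Convert speed: V = 209 / 3.6 = 58.0556 m/s
V^2 = 3370.4475 m^2/s^2
R_v = 3370.4475 / 0.5
R_v = 6740.9 m

6740.9


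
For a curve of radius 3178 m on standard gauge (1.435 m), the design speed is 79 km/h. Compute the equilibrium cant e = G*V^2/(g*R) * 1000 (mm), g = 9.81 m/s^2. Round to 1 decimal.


Convert speed: V = 79 / 3.6 = 21.9444 m/s
Apply formula: e = 1.435 * 21.9444^2 / (9.81 * 3178)
e = 1.435 * 481.5586 / 31176.18
e = 0.022166 m = 22.2 mm

22.2


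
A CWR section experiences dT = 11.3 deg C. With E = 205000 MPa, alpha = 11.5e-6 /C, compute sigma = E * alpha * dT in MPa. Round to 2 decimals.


sigma = E * alpha * dT
sigma = 205000 * 11.5e-6 * 11.3
sigma = 2.3575 * 11.3
sigma = 26.64 MPa

26.64


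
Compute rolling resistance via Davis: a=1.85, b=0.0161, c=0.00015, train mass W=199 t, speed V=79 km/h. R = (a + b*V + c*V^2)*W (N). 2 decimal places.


b*V = 0.0161 * 79 = 1.2719
c*V^2 = 0.00015 * 6241 = 0.93615
R_per_t = 1.85 + 1.2719 + 0.93615 = 4.05805 N/t
R_total = 4.05805 * 199 = 807.55 N

807.55


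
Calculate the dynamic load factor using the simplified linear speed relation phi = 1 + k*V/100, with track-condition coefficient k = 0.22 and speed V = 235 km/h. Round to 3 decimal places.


phi = 1 + k * V / 100
phi = 1 + 0.22 * 235 / 100
phi = 1 + 0.517
phi = 1.517

1.517


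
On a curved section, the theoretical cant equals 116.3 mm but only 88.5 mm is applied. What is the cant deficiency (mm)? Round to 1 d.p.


Cant deficiency = equilibrium cant - actual cant
CD = 116.3 - 88.5
CD = 27.8 mm

27.8


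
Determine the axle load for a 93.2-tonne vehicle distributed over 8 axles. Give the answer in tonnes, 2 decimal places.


Load per axle = total weight / number of axles
Load = 93.2 / 8
Load = 11.65 tonnes

11.65


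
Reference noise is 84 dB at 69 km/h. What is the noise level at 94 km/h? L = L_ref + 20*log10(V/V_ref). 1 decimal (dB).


V/V_ref = 94 / 69 = 1.362319
log10(1.362319) = 0.134279
20 * 0.134279 = 2.6856
L = 84 + 2.6856 = 86.7 dB

86.7


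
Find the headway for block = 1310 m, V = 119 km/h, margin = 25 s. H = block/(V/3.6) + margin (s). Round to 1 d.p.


V = 119 / 3.6 = 33.0556 m/s
Block traversal time = 1310 / 33.0556 = 39.6303 s
Headway = 39.6303 + 25
Headway = 64.6 s

64.6


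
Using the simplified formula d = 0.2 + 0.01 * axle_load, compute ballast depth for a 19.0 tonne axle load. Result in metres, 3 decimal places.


d = 0.2 + 0.01 * 19.0
d = 0.2 + 0.19
d = 0.390 m

0.390


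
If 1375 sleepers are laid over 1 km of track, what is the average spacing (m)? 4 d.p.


Spacing = 1000 m / number of sleepers
Spacing = 1000 / 1375
Spacing = 0.7273 m

0.7273


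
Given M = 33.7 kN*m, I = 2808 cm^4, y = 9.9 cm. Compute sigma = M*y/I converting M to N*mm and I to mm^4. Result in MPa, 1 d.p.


Convert units:
M = 33.7 kN*m = 33700000 N*mm
y = 9.9 cm = 99 mm
I = 2808 cm^4 = 28080000 mm^4
sigma = 33700000 * 99 / 28080000
sigma = 118.8 MPa

118.8


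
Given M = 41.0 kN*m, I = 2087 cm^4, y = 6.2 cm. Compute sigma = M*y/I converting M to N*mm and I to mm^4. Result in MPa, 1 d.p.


Convert units:
M = 41.0 kN*m = 41000000 N*mm
y = 6.2 cm = 62 mm
I = 2087 cm^4 = 20870000 mm^4
sigma = 41000000 * 62 / 20870000
sigma = 121.8 MPa

121.8


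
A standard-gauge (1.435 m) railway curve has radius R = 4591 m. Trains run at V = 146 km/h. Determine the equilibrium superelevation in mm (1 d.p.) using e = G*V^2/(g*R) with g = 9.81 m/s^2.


Convert speed: V = 146 / 3.6 = 40.5556 m/s
Apply formula: e = 1.435 * 40.5556^2 / (9.81 * 4591)
e = 1.435 * 1644.7531 / 45037.71
e = 0.052405 m = 52.4 mm

52.4


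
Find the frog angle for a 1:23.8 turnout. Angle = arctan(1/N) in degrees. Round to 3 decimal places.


1/N = 1/23.8 = 0.042017
angle = arctan(0.042017) = 0.041992 rad
angle = 0.041992 * 180/pi = 2.406 degrees

2.406


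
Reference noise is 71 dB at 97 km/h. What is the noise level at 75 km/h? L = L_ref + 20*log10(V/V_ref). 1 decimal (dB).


V/V_ref = 75 / 97 = 0.773196
log10(0.773196) = -0.11171
20 * -0.11171 = -2.2342
L = 71 + -2.2342 = 68.8 dB

68.8


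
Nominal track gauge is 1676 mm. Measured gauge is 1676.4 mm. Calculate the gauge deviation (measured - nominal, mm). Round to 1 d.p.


Deviation = measured - nominal
Deviation = 1676.4 - 1676
Deviation = 0.4 mm

0.4


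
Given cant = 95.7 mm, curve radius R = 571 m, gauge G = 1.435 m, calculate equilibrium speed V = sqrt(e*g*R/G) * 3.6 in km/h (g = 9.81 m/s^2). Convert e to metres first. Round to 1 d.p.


Convert cant: e = 95.7 mm = 0.0957 m
V_ms = sqrt(0.0957 * 9.81 * 571 / 1.435)
V_ms = sqrt(373.564116) = 19.3278 m/s
V = 19.3278 * 3.6 = 69.6 km/h

69.6


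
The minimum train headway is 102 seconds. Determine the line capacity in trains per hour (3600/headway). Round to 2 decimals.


Capacity = 3600 / headway
Capacity = 3600 / 102
Capacity = 35.29 trains/hour

35.29


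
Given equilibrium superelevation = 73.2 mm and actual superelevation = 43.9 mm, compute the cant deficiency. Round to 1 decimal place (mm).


Cant deficiency = equilibrium cant - actual cant
CD = 73.2 - 43.9
CD = 29.3 mm

29.3


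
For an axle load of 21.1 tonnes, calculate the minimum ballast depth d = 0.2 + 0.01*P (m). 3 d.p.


d = 0.2 + 0.01 * 21.1
d = 0.2 + 0.211
d = 0.411 m

0.411


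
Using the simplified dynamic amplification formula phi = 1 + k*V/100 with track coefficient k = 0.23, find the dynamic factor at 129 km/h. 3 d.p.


phi = 1 + k * V / 100
phi = 1 + 0.23 * 129 / 100
phi = 1 + 0.2967
phi = 1.297

1.297


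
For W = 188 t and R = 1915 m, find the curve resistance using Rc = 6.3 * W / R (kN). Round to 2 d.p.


Rc = 6.3 * W / R
Rc = 6.3 * 188 / 1915
Rc = 1184.4 / 1915
Rc = 0.62 kN

0.62


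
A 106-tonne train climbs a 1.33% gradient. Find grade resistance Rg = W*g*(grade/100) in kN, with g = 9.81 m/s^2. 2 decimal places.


Rg = W * 9.81 * grade / 100
Rg = 106 * 9.81 * 1.33 / 100
Rg = 1039.86 * 0.0133
Rg = 13.83 kN

13.83


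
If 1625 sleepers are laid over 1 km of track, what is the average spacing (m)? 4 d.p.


Spacing = 1000 m / number of sleepers
Spacing = 1000 / 1625
Spacing = 0.6154 m

0.6154


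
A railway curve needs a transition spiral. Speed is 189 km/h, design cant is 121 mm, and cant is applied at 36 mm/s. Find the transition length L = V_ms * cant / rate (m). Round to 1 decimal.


Convert speed: V = 189 / 3.6 = 52.5 m/s
L = 52.5 * 121 / 36
L = 6352.5 / 36
L = 176.5 m

176.5


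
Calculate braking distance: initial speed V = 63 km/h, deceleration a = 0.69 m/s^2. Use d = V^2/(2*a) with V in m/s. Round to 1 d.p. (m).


Convert speed: V = 63 / 3.6 = 17.5 m/s
V^2 = 306.25
d = 306.25 / (2 * 0.69)
d = 306.25 / 1.38
d = 221.9 m

221.9


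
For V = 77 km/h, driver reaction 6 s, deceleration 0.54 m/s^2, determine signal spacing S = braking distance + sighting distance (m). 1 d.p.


V = 77 / 3.6 = 21.3889 m/s
Braking distance = 21.3889^2 / (2*0.54) = 423.5968 m
Sighting distance = 21.3889 * 6 = 128.3333 m
S = 423.5968 + 128.3333 = 551.9 m

551.9


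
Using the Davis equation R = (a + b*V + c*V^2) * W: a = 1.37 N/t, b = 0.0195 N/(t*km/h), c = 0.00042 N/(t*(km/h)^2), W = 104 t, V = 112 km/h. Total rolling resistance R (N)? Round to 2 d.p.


b*V = 0.0195 * 112 = 2.184
c*V^2 = 0.00042 * 12544 = 5.26848
R_per_t = 1.37 + 2.184 + 5.26848 = 8.82248 N/t
R_total = 8.82248 * 104 = 917.54 N

917.54


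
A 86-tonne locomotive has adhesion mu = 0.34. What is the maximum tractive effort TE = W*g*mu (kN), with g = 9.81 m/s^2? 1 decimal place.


TE_max = W * g * mu
TE_max = 86 * 9.81 * 0.34
TE_max = 843.66 * 0.34
TE_max = 286.8 kN

286.8


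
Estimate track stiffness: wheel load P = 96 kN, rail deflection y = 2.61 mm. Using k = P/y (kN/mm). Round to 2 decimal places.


Track stiffness k = P / y
k = 96 / 2.61
k = 36.78 kN/mm

36.78


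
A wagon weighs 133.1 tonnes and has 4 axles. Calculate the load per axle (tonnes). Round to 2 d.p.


Load per axle = total weight / number of axles
Load = 133.1 / 4
Load = 33.28 tonnes

33.28


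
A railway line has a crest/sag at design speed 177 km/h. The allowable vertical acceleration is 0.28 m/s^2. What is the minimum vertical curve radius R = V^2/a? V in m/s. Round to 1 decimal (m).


Convert speed: V = 177 / 3.6 = 49.1667 m/s
V^2 = 2417.3611 m^2/s^2
R_v = 2417.3611 / 0.28
R_v = 8633.4 m

8633.4


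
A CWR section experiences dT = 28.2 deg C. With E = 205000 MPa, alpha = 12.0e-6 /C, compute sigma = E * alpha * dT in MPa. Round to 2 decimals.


sigma = E * alpha * dT
sigma = 205000 * 12.0e-6 * 28.2
sigma = 2.46 * 28.2
sigma = 69.37 MPa

69.37


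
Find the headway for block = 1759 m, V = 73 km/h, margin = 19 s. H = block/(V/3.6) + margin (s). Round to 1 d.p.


V = 73 / 3.6 = 20.2778 m/s
Block traversal time = 1759 / 20.2778 = 86.7452 s
Headway = 86.7452 + 19
Headway = 105.7 s

105.7


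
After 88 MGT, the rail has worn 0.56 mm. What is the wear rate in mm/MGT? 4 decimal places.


Wear rate = total wear / cumulative tonnage
Rate = 0.56 / 88
Rate = 0.0064 mm/MGT

0.0064


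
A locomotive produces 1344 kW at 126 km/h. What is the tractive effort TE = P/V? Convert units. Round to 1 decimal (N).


Convert: P = 1344 kW = 1344000 W
V = 126 / 3.6 = 35.0 m/s
TE = 1344000 / 35.0
TE = 38400.0 N

38400.0


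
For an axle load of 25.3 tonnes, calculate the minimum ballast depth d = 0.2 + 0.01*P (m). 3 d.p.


d = 0.2 + 0.01 * 25.3
d = 0.2 + 0.253
d = 0.453 m

0.453


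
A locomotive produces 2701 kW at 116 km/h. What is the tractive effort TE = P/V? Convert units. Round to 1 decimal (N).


Convert: P = 2701 kW = 2701000 W
V = 116 / 3.6 = 32.2222 m/s
TE = 2701000 / 32.2222
TE = 83824.1 N

83824.1


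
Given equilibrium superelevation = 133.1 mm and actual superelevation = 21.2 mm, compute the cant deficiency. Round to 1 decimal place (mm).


Cant deficiency = equilibrium cant - actual cant
CD = 133.1 - 21.2
CD = 111.9 mm

111.9


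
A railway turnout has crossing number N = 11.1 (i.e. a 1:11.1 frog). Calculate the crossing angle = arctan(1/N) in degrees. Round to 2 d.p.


1/N = 1/11.1 = 0.09009
angle = arctan(0.09009) = 0.089848 rad
angle = 0.089848 * 180/pi = 5.15 degrees

5.15


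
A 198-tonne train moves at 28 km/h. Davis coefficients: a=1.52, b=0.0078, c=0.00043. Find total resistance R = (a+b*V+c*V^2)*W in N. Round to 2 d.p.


b*V = 0.0078 * 28 = 0.2184
c*V^2 = 0.00043 * 784 = 0.33712
R_per_t = 1.52 + 0.2184 + 0.33712 = 2.07552 N/t
R_total = 2.07552 * 198 = 410.95 N

410.95


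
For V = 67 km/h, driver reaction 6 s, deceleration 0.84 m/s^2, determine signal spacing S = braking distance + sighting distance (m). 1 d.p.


V = 67 / 3.6 = 18.6111 m/s
Braking distance = 18.6111^2 / (2*0.84) = 206.1747 m
Sighting distance = 18.6111 * 6 = 111.6667 m
S = 206.1747 + 111.6667 = 317.8 m

317.8


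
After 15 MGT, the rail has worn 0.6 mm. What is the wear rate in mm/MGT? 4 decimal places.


Wear rate = total wear / cumulative tonnage
Rate = 0.6 / 15
Rate = 0.0400 mm/MGT

0.0400


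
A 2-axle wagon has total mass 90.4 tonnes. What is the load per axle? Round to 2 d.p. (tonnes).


Load per axle = total weight / number of axles
Load = 90.4 / 2
Load = 45.20 tonnes

45.20


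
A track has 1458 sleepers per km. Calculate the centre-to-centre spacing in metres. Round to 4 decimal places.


Spacing = 1000 m / number of sleepers
Spacing = 1000 / 1458
Spacing = 0.6859 m

0.6859


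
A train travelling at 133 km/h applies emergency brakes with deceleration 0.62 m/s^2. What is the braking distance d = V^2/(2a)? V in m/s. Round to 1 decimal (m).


Convert speed: V = 133 / 3.6 = 36.9444 m/s
V^2 = 1364.892
d = 1364.892 / (2 * 0.62)
d = 1364.892 / 1.24
d = 1100.7 m

1100.7


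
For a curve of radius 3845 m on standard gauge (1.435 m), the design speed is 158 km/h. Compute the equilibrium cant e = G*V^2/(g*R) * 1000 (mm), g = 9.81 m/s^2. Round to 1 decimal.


Convert speed: V = 158 / 3.6 = 43.8889 m/s
Apply formula: e = 1.435 * 43.8889^2 / (9.81 * 3845)
e = 1.435 * 1926.2346 / 37719.45
e = 0.073282 m = 73.3 mm

73.3


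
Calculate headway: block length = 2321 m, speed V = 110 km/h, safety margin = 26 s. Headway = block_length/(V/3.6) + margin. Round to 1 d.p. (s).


V = 110 / 3.6 = 30.5556 m/s
Block traversal time = 2321 / 30.5556 = 75.96 s
Headway = 75.96 + 26
Headway = 102.0 s

102.0


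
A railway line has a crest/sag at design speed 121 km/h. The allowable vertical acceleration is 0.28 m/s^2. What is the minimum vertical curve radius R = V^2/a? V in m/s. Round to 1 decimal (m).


Convert speed: V = 121 / 3.6 = 33.6111 m/s
V^2 = 1129.7068 m^2/s^2
R_v = 1129.7068 / 0.28
R_v = 4034.7 m

4034.7


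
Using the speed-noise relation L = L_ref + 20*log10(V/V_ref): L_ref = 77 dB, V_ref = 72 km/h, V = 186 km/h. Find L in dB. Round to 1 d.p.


V/V_ref = 186 / 72 = 2.583333
log10(2.583333) = 0.41218
20 * 0.41218 = 8.2436
L = 77 + 8.2436 = 85.2 dB

85.2


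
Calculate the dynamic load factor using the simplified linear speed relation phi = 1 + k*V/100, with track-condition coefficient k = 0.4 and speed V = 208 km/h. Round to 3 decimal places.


phi = 1 + k * V / 100
phi = 1 + 0.4 * 208 / 100
phi = 1 + 0.832
phi = 1.832

1.832


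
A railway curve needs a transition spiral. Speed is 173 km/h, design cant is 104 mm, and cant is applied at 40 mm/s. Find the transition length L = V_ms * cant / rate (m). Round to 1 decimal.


Convert speed: V = 173 / 3.6 = 48.0556 m/s
L = 48.0556 * 104 / 40
L = 4997.7778 / 40
L = 124.9 m

124.9


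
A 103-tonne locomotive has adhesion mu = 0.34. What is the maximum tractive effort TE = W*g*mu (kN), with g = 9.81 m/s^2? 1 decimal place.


TE_max = W * g * mu
TE_max = 103 * 9.81 * 0.34
TE_max = 1010.43 * 0.34
TE_max = 343.5 kN

343.5


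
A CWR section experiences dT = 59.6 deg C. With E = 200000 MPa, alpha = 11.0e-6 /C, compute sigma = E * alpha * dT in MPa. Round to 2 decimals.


sigma = E * alpha * dT
sigma = 200000 * 11.0e-6 * 59.6
sigma = 2.2 * 59.6
sigma = 131.12 MPa

131.12


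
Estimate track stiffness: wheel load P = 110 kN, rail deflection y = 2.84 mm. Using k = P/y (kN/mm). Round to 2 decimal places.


Track stiffness k = P / y
k = 110 / 2.84
k = 38.73 kN/mm

38.73


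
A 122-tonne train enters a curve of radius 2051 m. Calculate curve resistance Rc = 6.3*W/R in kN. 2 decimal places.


Rc = 6.3 * W / R
Rc = 6.3 * 122 / 2051
Rc = 768.6 / 2051
Rc = 0.37 kN

0.37


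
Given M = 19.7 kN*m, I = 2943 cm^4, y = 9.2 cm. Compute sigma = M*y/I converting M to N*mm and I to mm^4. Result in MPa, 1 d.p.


Convert units:
M = 19.7 kN*m = 19700000 N*mm
y = 9.2 cm = 92 mm
I = 2943 cm^4 = 29430000 mm^4
sigma = 19700000 * 92 / 29430000
sigma = 61.6 MPa

61.6


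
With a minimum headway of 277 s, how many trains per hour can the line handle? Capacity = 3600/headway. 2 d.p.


Capacity = 3600 / headway
Capacity = 3600 / 277
Capacity = 13.00 trains/hour

13.00


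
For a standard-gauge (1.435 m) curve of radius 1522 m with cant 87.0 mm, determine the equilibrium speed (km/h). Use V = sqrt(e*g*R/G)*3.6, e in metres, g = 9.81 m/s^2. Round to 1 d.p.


Convert cant: e = 87.0 mm = 0.0870 m
V_ms = sqrt(0.0870 * 9.81 * 1522 / 1.435)
V_ms = sqrt(905.213477) = 30.0868 m/s
V = 30.0868 * 3.6 = 108.3 km/h

108.3


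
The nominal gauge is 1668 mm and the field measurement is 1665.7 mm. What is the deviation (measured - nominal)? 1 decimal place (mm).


Deviation = measured - nominal
Deviation = 1665.7 - 1668
Deviation = -2.3 mm

-2.3


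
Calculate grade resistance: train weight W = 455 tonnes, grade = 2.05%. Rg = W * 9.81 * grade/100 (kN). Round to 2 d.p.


Rg = W * 9.81 * grade / 100
Rg = 455 * 9.81 * 2.05 / 100
Rg = 4463.55 * 0.0205
Rg = 91.50 kN

91.50


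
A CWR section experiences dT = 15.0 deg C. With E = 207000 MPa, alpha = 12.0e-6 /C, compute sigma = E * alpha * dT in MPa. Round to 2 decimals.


sigma = E * alpha * dT
sigma = 207000 * 12.0e-6 * 15.0
sigma = 2.484 * 15.0
sigma = 37.26 MPa

37.26


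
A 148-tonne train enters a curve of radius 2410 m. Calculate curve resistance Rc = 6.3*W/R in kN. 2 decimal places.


Rc = 6.3 * W / R
Rc = 6.3 * 148 / 2410
Rc = 932.4 / 2410
Rc = 0.39 kN

0.39


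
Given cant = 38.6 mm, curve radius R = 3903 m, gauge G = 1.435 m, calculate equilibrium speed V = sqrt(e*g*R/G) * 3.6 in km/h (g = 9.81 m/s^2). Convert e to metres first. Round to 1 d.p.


Convert cant: e = 38.6 mm = 0.0386 m
V_ms = sqrt(0.0386 * 9.81 * 3903 / 1.435)
V_ms = sqrt(1029.918744) = 32.0923 m/s
V = 32.0923 * 3.6 = 115.5 km/h

115.5


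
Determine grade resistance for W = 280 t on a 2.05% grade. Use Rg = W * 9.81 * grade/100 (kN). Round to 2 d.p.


Rg = W * 9.81 * grade / 100
Rg = 280 * 9.81 * 2.05 / 100
Rg = 2746.8 * 0.0205
Rg = 56.31 kN

56.31


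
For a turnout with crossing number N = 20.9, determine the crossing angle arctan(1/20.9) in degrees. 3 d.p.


1/N = 1/20.9 = 0.047847
angle = arctan(0.047847) = 0.04781 rad
angle = 0.04781 * 180/pi = 2.739 degrees

2.739


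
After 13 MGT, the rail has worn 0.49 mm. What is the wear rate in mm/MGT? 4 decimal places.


Wear rate = total wear / cumulative tonnage
Rate = 0.49 / 13
Rate = 0.0377 mm/MGT

0.0377


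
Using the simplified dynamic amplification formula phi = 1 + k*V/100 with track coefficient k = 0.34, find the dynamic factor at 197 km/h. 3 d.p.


phi = 1 + k * V / 100
phi = 1 + 0.34 * 197 / 100
phi = 1 + 0.6698
phi = 1.670

1.670


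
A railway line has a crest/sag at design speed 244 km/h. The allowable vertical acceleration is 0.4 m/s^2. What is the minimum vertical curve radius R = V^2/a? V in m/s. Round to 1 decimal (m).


Convert speed: V = 244 / 3.6 = 67.7778 m/s
V^2 = 4593.8272 m^2/s^2
R_v = 4593.8272 / 0.4
R_v = 11484.6 m

11484.6


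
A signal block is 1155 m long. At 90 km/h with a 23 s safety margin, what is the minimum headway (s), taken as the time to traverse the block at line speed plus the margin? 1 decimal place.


V = 90 / 3.6 = 25.0 m/s
Block traversal time = 1155 / 25.0 = 46.2 s
Headway = 46.2 + 23
Headway = 69.2 s

69.2


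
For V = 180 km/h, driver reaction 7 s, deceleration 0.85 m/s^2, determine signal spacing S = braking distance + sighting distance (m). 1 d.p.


V = 180 / 3.6 = 50.0 m/s
Braking distance = 50.0^2 / (2*0.85) = 1470.5882 m
Sighting distance = 50.0 * 7 = 350.0 m
S = 1470.5882 + 350.0 = 1820.6 m

1820.6


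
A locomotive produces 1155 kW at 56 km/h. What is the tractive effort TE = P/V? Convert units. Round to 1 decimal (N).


Convert: P = 1155 kW = 1155000 W
V = 56 / 3.6 = 15.5556 m/s
TE = 1155000 / 15.5556
TE = 74250.0 N

74250.0


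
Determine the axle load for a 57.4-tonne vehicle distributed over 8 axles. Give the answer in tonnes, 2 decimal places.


Load per axle = total weight / number of axles
Load = 57.4 / 8
Load = 7.18 tonnes

7.18


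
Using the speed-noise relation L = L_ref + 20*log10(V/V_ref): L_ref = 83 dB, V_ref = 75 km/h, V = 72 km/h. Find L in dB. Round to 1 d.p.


V/V_ref = 72 / 75 = 0.96
log10(0.96) = -0.017729
20 * -0.017729 = -0.3546
L = 83 + -0.3546 = 82.6 dB

82.6


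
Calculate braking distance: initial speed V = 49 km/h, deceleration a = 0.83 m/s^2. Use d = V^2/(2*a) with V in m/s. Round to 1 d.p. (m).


Convert speed: V = 49 / 3.6 = 13.6111 m/s
V^2 = 185.2623
d = 185.2623 / (2 * 0.83)
d = 185.2623 / 1.66
d = 111.6 m

111.6


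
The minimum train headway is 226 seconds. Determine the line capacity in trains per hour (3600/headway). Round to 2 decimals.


Capacity = 3600 / headway
Capacity = 3600 / 226
Capacity = 15.93 trains/hour

15.93


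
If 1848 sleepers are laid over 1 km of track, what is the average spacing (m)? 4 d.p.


Spacing = 1000 m / number of sleepers
Spacing = 1000 / 1848
Spacing = 0.5411 m

0.5411


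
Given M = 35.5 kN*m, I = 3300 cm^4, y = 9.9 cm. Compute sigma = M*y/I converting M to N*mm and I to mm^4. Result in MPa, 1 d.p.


Convert units:
M = 35.5 kN*m = 35500000 N*mm
y = 9.9 cm = 99 mm
I = 3300 cm^4 = 33000000 mm^4
sigma = 35500000 * 99 / 33000000
sigma = 106.5 MPa

106.5


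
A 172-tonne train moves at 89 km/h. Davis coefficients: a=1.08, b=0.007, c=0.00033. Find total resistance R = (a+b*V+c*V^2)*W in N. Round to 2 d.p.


b*V = 0.007 * 89 = 0.623
c*V^2 = 0.00033 * 7921 = 2.61393
R_per_t = 1.08 + 0.623 + 2.61393 = 4.31693 N/t
R_total = 4.31693 * 172 = 742.51 N

742.51


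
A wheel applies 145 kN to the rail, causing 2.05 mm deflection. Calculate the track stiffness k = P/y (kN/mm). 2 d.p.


Track stiffness k = P / y
k = 145 / 2.05
k = 70.73 kN/mm

70.73


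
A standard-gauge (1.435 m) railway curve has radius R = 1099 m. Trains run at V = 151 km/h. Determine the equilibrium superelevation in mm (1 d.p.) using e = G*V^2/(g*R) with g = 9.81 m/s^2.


Convert speed: V = 151 / 3.6 = 41.9444 m/s
Apply formula: e = 1.435 * 41.9444^2 / (9.81 * 1099)
e = 1.435 * 1759.3364 / 10781.19
e = 0.234172 m = 234.2 mm

234.2


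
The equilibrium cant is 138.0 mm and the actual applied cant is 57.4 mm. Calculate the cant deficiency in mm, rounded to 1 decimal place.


Cant deficiency = equilibrium cant - actual cant
CD = 138.0 - 57.4
CD = 80.6 mm

80.6


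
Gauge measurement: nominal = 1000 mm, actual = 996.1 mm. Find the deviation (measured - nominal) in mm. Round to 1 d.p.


Deviation = measured - nominal
Deviation = 996.1 - 1000
Deviation = -3.9 mm

-3.9


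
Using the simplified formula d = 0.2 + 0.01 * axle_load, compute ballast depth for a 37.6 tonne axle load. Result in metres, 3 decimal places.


d = 0.2 + 0.01 * 37.6
d = 0.2 + 0.376
d = 0.576 m

0.576


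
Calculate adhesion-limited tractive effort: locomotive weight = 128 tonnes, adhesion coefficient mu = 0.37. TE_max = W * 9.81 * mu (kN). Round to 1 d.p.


TE_max = W * g * mu
TE_max = 128 * 9.81 * 0.37
TE_max = 1255.68 * 0.37
TE_max = 464.6 kN

464.6


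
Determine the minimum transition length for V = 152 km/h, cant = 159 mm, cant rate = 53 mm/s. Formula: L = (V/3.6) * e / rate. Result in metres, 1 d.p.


Convert speed: V = 152 / 3.6 = 42.2222 m/s
L = 42.2222 * 159 / 53
L = 6713.3333 / 53
L = 126.7 m

126.7


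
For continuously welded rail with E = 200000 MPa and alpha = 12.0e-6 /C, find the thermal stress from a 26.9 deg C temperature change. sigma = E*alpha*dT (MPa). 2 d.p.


sigma = E * alpha * dT
sigma = 200000 * 12.0e-6 * 26.9
sigma = 2.4 * 26.9
sigma = 64.56 MPa

64.56


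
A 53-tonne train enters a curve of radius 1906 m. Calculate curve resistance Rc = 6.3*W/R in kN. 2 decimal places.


Rc = 6.3 * W / R
Rc = 6.3 * 53 / 1906
Rc = 333.9 / 1906
Rc = 0.18 kN

0.18


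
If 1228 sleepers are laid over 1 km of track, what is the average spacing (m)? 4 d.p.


Spacing = 1000 m / number of sleepers
Spacing = 1000 / 1228
Spacing = 0.8143 m

0.8143


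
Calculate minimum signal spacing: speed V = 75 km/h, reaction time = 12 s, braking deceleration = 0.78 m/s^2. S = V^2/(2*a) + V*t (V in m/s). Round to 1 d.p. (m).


V = 75 / 3.6 = 20.8333 m/s
Braking distance = 20.8333^2 / (2*0.78) = 278.2229 m
Sighting distance = 20.8333 * 12 = 250.0 m
S = 278.2229 + 250.0 = 528.2 m

528.2


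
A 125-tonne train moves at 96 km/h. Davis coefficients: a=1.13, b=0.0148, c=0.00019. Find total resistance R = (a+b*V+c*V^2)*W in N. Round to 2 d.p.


b*V = 0.0148 * 96 = 1.4208
c*V^2 = 0.00019 * 9216 = 1.75104
R_per_t = 1.13 + 1.4208 + 1.75104 = 4.30184 N/t
R_total = 4.30184 * 125 = 537.73 N

537.73


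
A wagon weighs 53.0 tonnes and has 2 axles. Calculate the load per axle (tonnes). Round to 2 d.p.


Load per axle = total weight / number of axles
Load = 53.0 / 2
Load = 26.50 tonnes

26.50


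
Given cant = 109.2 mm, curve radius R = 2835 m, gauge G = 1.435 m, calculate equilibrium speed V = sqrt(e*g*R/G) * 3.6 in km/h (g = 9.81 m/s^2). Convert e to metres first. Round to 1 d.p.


Convert cant: e = 109.2 mm = 0.1092 m
V_ms = sqrt(0.1092 * 9.81 * 2835 / 1.435)
V_ms = sqrt(2116.375902) = 46.0041 m/s
V = 46.0041 * 3.6 = 165.6 km/h

165.6


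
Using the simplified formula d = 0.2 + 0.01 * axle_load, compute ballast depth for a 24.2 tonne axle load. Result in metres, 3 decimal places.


d = 0.2 + 0.01 * 24.2
d = 0.2 + 0.242
d = 0.442 m

0.442


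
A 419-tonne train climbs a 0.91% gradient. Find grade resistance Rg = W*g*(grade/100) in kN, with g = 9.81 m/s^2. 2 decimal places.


Rg = W * 9.81 * grade / 100
Rg = 419 * 9.81 * 0.91 / 100
Rg = 4110.39 * 0.0091
Rg = 37.40 kN

37.40


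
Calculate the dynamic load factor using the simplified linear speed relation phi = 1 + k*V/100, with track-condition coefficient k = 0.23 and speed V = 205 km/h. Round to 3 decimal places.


phi = 1 + k * V / 100
phi = 1 + 0.23 * 205 / 100
phi = 1 + 0.4715
phi = 1.472

1.472


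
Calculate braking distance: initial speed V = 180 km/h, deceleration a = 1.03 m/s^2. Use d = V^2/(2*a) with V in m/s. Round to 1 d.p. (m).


Convert speed: V = 180 / 3.6 = 50.0 m/s
V^2 = 2500.0
d = 2500.0 / (2 * 1.03)
d = 2500.0 / 2.06
d = 1213.6 m

1213.6


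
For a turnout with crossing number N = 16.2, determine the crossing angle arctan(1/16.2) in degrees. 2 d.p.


1/N = 1/16.2 = 0.061728
angle = arctan(0.061728) = 0.06165 rad
angle = 0.06165 * 180/pi = 3.53 degrees

3.53


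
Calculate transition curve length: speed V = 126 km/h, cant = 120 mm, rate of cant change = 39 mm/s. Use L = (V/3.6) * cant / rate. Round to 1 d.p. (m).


Convert speed: V = 126 / 3.6 = 35.0 m/s
L = 35.0 * 120 / 39
L = 4200.0 / 39
L = 107.7 m

107.7


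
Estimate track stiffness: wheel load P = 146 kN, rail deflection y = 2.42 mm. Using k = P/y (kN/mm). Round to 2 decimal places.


Track stiffness k = P / y
k = 146 / 2.42
k = 60.33 kN/mm

60.33


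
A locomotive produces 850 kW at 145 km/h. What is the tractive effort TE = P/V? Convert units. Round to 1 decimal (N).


Convert: P = 850 kW = 850000 W
V = 145 / 3.6 = 40.2778 m/s
TE = 850000 / 40.2778
TE = 21103.4 N

21103.4


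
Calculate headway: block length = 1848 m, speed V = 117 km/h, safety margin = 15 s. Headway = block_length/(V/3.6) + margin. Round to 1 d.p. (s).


V = 117 / 3.6 = 32.5 m/s
Block traversal time = 1848 / 32.5 = 56.8615 s
Headway = 56.8615 + 15
Headway = 71.9 s

71.9


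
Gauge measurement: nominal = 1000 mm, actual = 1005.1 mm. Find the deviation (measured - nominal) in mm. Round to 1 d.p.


Deviation = measured - nominal
Deviation = 1005.1 - 1000
Deviation = 5.1 mm

5.1


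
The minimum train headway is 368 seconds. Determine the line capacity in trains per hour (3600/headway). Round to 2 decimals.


Capacity = 3600 / headway
Capacity = 3600 / 368
Capacity = 9.78 trains/hour

9.78


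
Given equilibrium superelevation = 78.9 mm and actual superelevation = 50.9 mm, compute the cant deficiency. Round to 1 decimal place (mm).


Cant deficiency = equilibrium cant - actual cant
CD = 78.9 - 50.9
CD = 28.0 mm

28.0


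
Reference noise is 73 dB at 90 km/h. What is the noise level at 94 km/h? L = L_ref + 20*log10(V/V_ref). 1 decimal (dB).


V/V_ref = 94 / 90 = 1.044444
log10(1.044444) = 0.018885
20 * 0.018885 = 0.3777
L = 73 + 0.3777 = 73.4 dB

73.4


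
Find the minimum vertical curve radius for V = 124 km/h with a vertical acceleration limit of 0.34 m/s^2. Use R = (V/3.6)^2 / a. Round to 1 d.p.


Convert speed: V = 124 / 3.6 = 34.4444 m/s
V^2 = 1186.4198 m^2/s^2
R_v = 1186.4198 / 0.34
R_v = 3489.5 m

3489.5


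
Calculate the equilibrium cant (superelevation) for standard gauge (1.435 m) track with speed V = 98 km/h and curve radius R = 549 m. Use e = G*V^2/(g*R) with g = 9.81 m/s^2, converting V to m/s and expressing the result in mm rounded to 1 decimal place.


Convert speed: V = 98 / 3.6 = 27.2222 m/s
Apply formula: e = 1.435 * 27.2222^2 / (9.81 * 549)
e = 1.435 * 741.0494 / 5385.69
e = 0.19745 m = 197.5 mm

197.5


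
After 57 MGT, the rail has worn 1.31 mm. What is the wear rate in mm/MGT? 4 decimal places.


Wear rate = total wear / cumulative tonnage
Rate = 1.31 / 57
Rate = 0.0230 mm/MGT

0.0230


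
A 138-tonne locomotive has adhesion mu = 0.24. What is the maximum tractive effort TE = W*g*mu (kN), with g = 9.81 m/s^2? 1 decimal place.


TE_max = W * g * mu
TE_max = 138 * 9.81 * 0.24
TE_max = 1353.78 * 0.24
TE_max = 324.9 kN

324.9


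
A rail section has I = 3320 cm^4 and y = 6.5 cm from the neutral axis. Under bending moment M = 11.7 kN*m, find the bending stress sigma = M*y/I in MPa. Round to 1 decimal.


Convert units:
M = 11.7 kN*m = 11700000 N*mm
y = 6.5 cm = 65 mm
I = 3320 cm^4 = 33200000 mm^4
sigma = 11700000 * 65 / 33200000
sigma = 22.9 MPa

22.9


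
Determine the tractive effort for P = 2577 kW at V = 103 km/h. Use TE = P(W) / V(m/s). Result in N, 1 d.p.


Convert: P = 2577 kW = 2577000 W
V = 103 / 3.6 = 28.6111 m/s
TE = 2577000 / 28.6111
TE = 90069.9 N

90069.9


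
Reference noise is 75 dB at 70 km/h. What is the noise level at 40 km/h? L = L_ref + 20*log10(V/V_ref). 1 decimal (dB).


V/V_ref = 40 / 70 = 0.571429
log10(0.571429) = -0.243038
20 * -0.243038 = -4.8608
L = 75 + -4.8608 = 70.1 dB

70.1


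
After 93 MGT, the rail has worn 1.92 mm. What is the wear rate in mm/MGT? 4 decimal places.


Wear rate = total wear / cumulative tonnage
Rate = 1.92 / 93
Rate = 0.0206 mm/MGT

0.0206


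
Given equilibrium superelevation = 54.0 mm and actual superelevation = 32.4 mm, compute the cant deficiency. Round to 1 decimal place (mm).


Cant deficiency = equilibrium cant - actual cant
CD = 54.0 - 32.4
CD = 21.6 mm

21.6
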